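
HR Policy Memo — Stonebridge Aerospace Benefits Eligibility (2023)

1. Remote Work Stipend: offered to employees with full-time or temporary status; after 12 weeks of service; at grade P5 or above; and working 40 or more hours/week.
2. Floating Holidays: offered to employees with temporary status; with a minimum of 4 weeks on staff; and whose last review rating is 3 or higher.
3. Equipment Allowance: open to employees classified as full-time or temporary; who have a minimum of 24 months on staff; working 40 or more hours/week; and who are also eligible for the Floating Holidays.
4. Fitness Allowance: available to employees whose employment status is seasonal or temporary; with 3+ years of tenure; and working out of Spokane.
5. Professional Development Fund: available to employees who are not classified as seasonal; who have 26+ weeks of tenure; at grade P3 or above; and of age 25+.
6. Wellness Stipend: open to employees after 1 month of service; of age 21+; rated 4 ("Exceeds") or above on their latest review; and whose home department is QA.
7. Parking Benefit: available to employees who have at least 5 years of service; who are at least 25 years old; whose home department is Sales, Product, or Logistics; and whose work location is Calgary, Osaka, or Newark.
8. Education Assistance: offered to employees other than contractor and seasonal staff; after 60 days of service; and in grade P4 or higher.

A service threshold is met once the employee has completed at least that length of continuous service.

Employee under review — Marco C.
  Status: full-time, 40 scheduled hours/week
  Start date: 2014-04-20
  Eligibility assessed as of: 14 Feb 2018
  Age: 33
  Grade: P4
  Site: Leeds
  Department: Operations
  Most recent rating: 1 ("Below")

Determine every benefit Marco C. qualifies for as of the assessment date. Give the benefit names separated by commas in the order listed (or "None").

Professional Development Fund, Education Assistance

Service from 2014-04-20 to 14 Feb 2018: 1396 days.
Remote Work Stipend — status full-time ✓; service 1396 days ≥ 12 weeks (≈84 days) ✓; grade P4 < P5 ✗ → not eligible.
Floating Holidays — status full-time ✗ (requires temporary) → not eligible.
Equipment Allowance — status full-time ✓; service 1396 days ≥ 24 months (≈720 days) ✓; 40 hrs/wk ≥ 40 ✓; not eligible for Floating Holidays ✗ → not eligible.
Fitness Allowance — status full-time ✗ (requires seasonal or temporary) → not eligible.
Professional Development Fund — status full-time ✓ (not excluded); service 1396 days ≥ 26 weeks (≈182 days) ✓; grade P4 ≥ P3 ✓; age 33 ≥ 25 ✓ → eligible.
Wellness Stipend — service 1396 days ≥ 1 month (≈30 days) ✓; age 33 ≥ 21 ✓; rating 1 < 4 ✗ → not eligible.
Parking Benefit — service 1396 days < 5 years (≈1825 days) ✗ → not eligible.
Education Assistance — status full-time ✓ (not excluded); service 1396 days ≥ 60 days ✓; grade P4 ≥ P4 ✓ → eligible.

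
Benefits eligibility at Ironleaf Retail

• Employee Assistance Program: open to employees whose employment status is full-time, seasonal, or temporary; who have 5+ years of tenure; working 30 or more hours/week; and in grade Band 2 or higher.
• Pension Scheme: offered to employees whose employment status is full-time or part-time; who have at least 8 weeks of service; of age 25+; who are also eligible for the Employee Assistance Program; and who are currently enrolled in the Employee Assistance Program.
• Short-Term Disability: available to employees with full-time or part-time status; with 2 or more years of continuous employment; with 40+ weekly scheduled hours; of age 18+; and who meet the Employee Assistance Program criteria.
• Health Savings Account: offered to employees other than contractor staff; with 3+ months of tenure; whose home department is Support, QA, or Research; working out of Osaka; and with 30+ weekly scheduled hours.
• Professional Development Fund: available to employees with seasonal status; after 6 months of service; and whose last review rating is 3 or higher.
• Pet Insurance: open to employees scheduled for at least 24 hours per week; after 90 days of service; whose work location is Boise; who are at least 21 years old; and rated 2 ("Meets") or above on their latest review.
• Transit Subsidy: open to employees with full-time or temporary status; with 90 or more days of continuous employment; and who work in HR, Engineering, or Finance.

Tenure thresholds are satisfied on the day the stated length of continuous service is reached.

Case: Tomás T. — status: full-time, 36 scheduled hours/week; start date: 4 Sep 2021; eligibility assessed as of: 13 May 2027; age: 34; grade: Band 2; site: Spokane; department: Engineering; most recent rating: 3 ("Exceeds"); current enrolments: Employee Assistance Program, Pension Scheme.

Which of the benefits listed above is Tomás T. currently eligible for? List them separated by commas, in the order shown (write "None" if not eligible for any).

Service from 4 Sep 2021 to 13 May 2027: 2077 days.
Employee Assistance Program — status full-time ✓; service 2077 days ≥ 5 years (≈1825 days) ✓; 36 hrs/wk ≥ 30 ✓; grade Band 2 ≥ Band 2 ✓ → eligible.
Pension Scheme — status full-time ✓; service 2077 days ≥ 8 weeks (≈56 days) ✓; age 34 ≥ 25 ✓; eligible for Employee Assistance Program ✓; enrolled in Employee Assistance Program ✓ → eligible.
Short-Term Disability — status full-time ✓; service 2077 days ≥ 2 years (≈730 days) ✓; 36 hrs/wk < 40 ✗ → not eligible.
Health Savings Account — status full-time ✓ (not excluded); service 2077 days ≥ 3 months (≈90 days) ✓; dept Engineering ✗ → not eligible.
Professional Development Fund — status full-time ✗ (requires seasonal) → not eligible.
Pet Insurance — 36 hrs/wk ≥ 24 ✓; service 2077 days ≥ 90 days ✓; site Spokane ✗ (not Boise) → not eligible.
Transit Subsidy — status full-time ✓; service 2077 days ≥ 90 days ✓; dept Engineering ✓ → eligible.

Employee Assistance Program, Pension Scheme, Transit Subsidy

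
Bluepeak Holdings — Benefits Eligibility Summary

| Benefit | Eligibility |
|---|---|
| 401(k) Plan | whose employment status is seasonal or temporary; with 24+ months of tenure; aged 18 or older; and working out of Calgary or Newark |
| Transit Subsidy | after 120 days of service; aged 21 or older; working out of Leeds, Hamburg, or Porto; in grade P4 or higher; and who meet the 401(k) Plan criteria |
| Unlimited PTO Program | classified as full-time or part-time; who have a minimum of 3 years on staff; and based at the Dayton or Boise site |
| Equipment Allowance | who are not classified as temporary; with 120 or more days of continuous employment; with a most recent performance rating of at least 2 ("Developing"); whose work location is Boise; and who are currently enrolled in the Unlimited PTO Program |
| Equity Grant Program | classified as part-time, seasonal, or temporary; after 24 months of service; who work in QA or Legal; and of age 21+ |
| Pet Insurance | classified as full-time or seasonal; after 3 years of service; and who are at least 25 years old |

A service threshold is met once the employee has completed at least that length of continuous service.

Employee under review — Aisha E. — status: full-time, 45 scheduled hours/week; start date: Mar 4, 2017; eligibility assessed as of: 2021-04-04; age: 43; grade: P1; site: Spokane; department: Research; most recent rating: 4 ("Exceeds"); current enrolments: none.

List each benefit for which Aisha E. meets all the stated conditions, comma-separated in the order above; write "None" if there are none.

Pet Insurance

Service from Mar 4, 2017 to 2021-04-04: 1492 days.
401(k) Plan — status full-time ✗ (requires seasonal or temporary) → not eligible.
Transit Subsidy — service 1492 days ≥ 120 days ✓; age 43 ≥ 21 ✓; site Spokane ✗ (not Leeds, Hamburg, or Porto) → not eligible.
Unlimited PTO Program — status full-time ✓; service 1492 days ≥ 3 years (≈1095 days) ✓; site Spokane ✗ (not Dayton or Boise) → not eligible.
Equipment Allowance — status full-time ✓ (not excluded); service 1492 days ≥ 120 days ✓; rating 4 ≥ 2 ✓; site Spokane ✗ (not Boise) → not eligible.
Equity Grant Program — status full-time ✗ (requires part-time, seasonal, or temporary) → not eligible.
Pet Insurance — status full-time ✓; service 1492 days ≥ 3 years (≈1095 days) ✓; age 43 ≥ 25 ✓ → eligible.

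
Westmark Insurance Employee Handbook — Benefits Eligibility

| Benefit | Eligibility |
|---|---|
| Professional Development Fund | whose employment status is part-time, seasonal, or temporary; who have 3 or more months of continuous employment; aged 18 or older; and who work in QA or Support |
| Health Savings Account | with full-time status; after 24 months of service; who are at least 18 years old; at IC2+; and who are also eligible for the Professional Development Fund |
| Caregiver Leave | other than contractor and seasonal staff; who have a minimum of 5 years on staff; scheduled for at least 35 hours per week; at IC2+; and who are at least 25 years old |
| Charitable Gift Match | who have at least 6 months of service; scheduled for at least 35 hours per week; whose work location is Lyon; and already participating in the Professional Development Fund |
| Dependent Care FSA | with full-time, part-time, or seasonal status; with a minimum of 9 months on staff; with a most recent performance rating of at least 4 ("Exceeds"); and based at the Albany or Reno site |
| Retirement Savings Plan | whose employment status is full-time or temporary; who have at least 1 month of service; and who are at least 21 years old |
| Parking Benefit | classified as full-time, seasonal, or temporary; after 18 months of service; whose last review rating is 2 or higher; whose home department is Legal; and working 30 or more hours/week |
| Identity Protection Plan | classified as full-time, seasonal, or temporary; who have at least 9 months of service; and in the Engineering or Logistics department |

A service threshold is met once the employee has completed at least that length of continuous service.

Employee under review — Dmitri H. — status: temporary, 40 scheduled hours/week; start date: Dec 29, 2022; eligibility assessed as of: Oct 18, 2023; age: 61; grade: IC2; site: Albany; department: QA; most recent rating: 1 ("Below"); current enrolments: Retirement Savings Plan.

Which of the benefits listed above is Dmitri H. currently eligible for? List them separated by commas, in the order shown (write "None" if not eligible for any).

Service from Dec 29, 2022 to Oct 18, 2023: 293 days.
Professional Development Fund — status temporary ✓; service 293 days ≥ 3 months (≈90 days) ✓; age 61 ≥ 18 ✓; dept QA ✓ → eligible.
Health Savings Account — status temporary ✗ (requires full-time) → not eligible.
Caregiver Leave — status temporary ✓ (not excluded); service 293 days < 5 years (≈1825 days) ✗ → not eligible.
Charitable Gift Match — service 293 days ≥ 6 months (≈180 days) ✓; 40 hrs/wk ≥ 35 ✓; site Albany ✗ (not Lyon) → not eligible.
Dependent Care FSA — status temporary ✗ (requires full-time, part-time, or seasonal) → not eligible.
Retirement Savings Plan — status temporary ✓; service 293 days ≥ 1 month (≈30 days) ✓; age 61 ≥ 21 ✓ → eligible.
Parking Benefit — status temporary ✓; service 293 days < 18 months (≈540 days) ✗ → not eligible.
Identity Protection Plan — status temporary ✓; service 293 days ≥ 9 months (≈270 days) ✓; dept QA ✗ → not eligible.

Professional Development Fund, Retirement Savings Plan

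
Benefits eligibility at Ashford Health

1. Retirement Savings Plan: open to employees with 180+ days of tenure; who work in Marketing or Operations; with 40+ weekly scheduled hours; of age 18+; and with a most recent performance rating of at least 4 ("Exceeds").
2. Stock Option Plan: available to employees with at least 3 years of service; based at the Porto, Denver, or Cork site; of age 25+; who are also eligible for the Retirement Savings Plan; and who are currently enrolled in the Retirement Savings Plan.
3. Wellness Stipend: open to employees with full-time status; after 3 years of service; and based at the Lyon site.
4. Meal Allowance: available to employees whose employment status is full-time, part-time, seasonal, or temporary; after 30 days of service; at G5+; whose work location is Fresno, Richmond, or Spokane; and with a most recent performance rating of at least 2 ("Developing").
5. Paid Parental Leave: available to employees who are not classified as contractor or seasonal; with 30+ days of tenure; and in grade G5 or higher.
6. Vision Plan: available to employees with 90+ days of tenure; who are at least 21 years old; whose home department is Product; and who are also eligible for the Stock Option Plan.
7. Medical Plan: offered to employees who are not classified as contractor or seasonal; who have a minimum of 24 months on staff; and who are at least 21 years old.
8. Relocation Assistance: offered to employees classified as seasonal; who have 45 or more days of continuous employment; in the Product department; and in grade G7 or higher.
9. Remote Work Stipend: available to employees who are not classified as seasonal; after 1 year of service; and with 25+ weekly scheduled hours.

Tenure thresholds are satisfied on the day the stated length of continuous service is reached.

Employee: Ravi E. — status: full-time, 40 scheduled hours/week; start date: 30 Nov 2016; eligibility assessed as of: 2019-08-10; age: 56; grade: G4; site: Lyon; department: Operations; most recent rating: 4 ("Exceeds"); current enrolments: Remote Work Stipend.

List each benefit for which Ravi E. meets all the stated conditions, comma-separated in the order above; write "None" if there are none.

Retirement Savings Plan, Medical Plan, Remote Work Stipend

Service from 30 Nov 2016 to 2019-08-10: 983 days.
Retirement Savings Plan — service 983 days ≥ 180 days ✓; dept Operations ✓; 40 hrs/wk ≥ 40 ✓; age 56 ≥ 18 ✓; rating 4 ≥ 4 ✓ → eligible.
Stock Option Plan — service 983 days < 3 years (≈1095 days) ✗ → not eligible.
Wellness Stipend — status full-time ✓; service 983 days < 3 years (≈1095 days) ✗ → not eligible.
Meal Allowance — status full-time ✓; service 983 days ≥ 30 days ✓; grade G4 < G5 ✗ → not eligible.
Paid Parental Leave — status full-time ✓ (not excluded); service 983 days ≥ 30 days ✓; grade G4 < G5 ✗ → not eligible.
Vision Plan — service 983 days ≥ 90 days ✓; age 56 ≥ 21 ✓; dept Operations ✗ → not eligible.
Medical Plan — status full-time ✓ (not excluded); service 983 days ≥ 24 months (≈720 days) ✓; age 56 ≥ 21 ✓ → eligible.
Relocation Assistance — status full-time ✗ (requires seasonal) → not eligible.
Remote Work Stipend — status full-time ✓ (not excluded); service 983 days ≥ 1 year (≈365 days) ✓; 40 hrs/wk ≥ 25 ✓ → eligible.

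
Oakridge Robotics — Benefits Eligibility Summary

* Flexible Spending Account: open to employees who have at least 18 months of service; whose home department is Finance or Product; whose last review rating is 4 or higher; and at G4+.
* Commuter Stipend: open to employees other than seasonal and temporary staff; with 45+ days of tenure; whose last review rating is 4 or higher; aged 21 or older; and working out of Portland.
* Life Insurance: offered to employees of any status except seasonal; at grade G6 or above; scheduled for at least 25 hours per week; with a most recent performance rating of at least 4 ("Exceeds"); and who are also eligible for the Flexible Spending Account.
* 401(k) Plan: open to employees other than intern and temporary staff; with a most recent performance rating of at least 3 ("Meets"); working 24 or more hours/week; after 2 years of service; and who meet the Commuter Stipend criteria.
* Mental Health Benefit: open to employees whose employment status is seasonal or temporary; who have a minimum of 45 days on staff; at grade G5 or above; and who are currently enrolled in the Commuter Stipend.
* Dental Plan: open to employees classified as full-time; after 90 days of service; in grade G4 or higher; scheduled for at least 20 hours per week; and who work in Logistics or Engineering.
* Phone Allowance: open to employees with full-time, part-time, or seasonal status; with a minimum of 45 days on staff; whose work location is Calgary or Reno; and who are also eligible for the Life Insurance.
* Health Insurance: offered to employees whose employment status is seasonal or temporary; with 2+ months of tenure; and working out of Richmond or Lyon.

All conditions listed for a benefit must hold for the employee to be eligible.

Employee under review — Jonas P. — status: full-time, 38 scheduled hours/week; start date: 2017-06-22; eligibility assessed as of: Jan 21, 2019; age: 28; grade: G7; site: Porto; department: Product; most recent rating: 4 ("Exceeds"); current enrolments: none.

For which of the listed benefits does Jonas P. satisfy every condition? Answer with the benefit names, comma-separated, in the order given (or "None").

Service from 2017-06-22 to Jan 21, 2019: 578 days.
Flexible Spending Account — service 578 days ≥ 18 months (≈540 days) ✓; dept Product ✓; rating 4 ≥ 4 ✓; grade G7 ≥ G4 ✓ → eligible.
Commuter Stipend — status full-time ✓ (not excluded); service 578 days ≥ 45 days ✓; rating 4 ≥ 4 ✓; age 28 ≥ 21 ✓; site Porto ✗ (not Portland) → not eligible.
Life Insurance — status full-time ✓ (not excluded); grade G7 ≥ G6 ✓; 38 hrs/wk ≥ 25 ✓; rating 4 ≥ 4 ✓; eligible for Flexible Spending Account ✓ → eligible.
401(k) Plan — status full-time ✓ (not excluded); rating 4 ≥ 3 ✓; 38 hrs/wk ≥ 24 ✓; service 578 days < 2 years (≈730 days) ✗ → not eligible.
Mental Health Benefit — status full-time ✗ (requires seasonal or temporary) → not eligible.
Dental Plan — status full-time ✓; service 578 days ≥ 90 days ✓; grade G7 ≥ G4 ✓; 38 hrs/wk ≥ 20 ✓; dept Product ✗ → not eligible.
Phone Allowance — status full-time ✓; service 578 days ≥ 45 days ✓; site Porto ✗ (not Calgary or Reno) → not eligible.
Health Insurance — status full-time ✗ (requires seasonal or temporary) → not eligible.

Flexible Spending Account, Life Insurance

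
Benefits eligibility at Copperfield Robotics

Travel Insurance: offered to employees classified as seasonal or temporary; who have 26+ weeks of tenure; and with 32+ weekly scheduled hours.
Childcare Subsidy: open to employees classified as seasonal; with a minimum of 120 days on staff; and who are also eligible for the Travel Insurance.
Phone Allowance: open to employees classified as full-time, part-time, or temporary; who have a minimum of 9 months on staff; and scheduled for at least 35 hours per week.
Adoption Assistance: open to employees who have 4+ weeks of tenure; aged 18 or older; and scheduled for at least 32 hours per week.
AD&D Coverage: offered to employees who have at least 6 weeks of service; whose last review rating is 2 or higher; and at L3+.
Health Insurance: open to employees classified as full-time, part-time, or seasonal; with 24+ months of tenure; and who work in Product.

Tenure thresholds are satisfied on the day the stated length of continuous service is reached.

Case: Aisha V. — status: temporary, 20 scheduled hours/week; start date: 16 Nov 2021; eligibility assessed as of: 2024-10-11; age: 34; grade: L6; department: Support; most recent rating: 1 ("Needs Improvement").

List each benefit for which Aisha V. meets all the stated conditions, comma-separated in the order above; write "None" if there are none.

None

Service from 16 Nov 2021 to 2024-10-11: 1060 days.
Travel Insurance — status temporary ✓; service 1060 days ≥ 26 weeks (≈182 days) ✓; 20 hrs/wk < 32 ✗ → not eligible.
Childcare Subsidy — status temporary ✗ (requires seasonal) → not eligible.
Phone Allowance — status temporary ✓; service 1060 days ≥ 9 months (≈270 days) ✓; 20 hrs/wk < 35 ✗ → not eligible.
Adoption Assistance — service 1060 days ≥ 4 weeks (≈28 days) ✓; age 34 ≥ 18 ✓; 20 hrs/wk < 32 ✗ → not eligible.
AD&D Coverage — service 1060 days ≥ 6 weeks (≈42 days) ✓; rating 1 < 2 ✗ → not eligible.
Health Insurance — status temporary ✗ (requires full-time, part-time, or seasonal) → not eligible.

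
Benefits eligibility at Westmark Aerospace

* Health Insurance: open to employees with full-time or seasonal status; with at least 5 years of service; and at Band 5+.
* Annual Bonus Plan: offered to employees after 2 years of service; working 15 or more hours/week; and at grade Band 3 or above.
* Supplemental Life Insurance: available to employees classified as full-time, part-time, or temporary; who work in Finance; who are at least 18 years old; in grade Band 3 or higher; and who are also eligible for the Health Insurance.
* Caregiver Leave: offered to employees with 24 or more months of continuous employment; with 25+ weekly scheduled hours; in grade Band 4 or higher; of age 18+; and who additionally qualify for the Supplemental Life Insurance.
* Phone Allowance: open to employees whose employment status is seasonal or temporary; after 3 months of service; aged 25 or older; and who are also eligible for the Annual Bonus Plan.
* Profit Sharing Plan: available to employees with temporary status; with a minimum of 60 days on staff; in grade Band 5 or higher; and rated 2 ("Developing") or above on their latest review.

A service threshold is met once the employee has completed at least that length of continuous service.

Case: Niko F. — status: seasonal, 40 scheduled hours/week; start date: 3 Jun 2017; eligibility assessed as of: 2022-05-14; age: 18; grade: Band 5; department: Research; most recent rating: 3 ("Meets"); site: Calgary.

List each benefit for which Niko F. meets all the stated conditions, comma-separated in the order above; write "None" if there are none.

Annual Bonus Plan

Service from 3 Jun 2017 to 2022-05-14: 1806 days.
Health Insurance — status seasonal ✓; service 1806 days < 5 years (≈1825 days) ✗ → not eligible.
Annual Bonus Plan — service 1806 days ≥ 2 years (≈730 days) ✓; 40 hrs/wk ≥ 15 ✓; grade Band 5 ≥ Band 3 ✓ → eligible.
Supplemental Life Insurance — status seasonal ✗ (requires full-time, part-time, or temporary) → not eligible.
Caregiver Leave — service 1806 days ≥ 24 months (≈720 days) ✓; 40 hrs/wk ≥ 25 ✓; grade Band 5 ≥ Band 4 ✓; age 18 ≥ 18 ✓; not eligible for Supplemental Life Insurance ✗ → not eligible.
Phone Allowance — status seasonal ✓; service 1806 days ≥ 3 months (≈90 days) ✓; age 18 < 25 ✗ → not eligible.
Profit Sharing Plan — status seasonal ✗ (requires temporary) → not eligible.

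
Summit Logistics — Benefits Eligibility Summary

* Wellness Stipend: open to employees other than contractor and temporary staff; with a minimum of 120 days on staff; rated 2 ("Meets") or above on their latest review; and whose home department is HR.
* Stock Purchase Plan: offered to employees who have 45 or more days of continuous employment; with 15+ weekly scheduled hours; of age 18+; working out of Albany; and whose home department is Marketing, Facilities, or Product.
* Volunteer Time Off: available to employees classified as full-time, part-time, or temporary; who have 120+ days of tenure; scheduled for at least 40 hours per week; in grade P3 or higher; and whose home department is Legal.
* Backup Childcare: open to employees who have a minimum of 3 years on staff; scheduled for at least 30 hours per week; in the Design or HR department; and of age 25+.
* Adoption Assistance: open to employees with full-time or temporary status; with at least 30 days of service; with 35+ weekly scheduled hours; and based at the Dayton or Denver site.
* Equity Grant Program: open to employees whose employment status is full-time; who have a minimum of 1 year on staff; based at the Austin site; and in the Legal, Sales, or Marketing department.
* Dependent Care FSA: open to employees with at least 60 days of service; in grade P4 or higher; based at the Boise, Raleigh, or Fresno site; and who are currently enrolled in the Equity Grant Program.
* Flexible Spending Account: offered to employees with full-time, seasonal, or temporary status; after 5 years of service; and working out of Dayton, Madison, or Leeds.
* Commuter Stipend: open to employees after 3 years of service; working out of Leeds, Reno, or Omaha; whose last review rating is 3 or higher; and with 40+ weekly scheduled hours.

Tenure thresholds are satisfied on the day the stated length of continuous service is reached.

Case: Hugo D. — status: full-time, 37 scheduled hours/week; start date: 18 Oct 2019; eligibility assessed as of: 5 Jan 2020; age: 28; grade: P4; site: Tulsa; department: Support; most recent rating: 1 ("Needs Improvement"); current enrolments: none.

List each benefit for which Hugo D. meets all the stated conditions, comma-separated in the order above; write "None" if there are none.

Service from 18 Oct 2019 to 5 Jan 2020: 79 days.
Wellness Stipend — status full-time ✓ (not excluded); service 79 days < 120 days ✗ → not eligible.
Stock Purchase Plan — service 79 days ≥ 45 days ✓; 37 hrs/wk ≥ 15 ✓; age 28 ≥ 18 ✓; site Tulsa ✗ (not Albany) → not eligible.
Volunteer Time Off — status full-time ✓; service 79 days < 120 days ✗ → not eligible.
Backup Childcare — service 79 days < 3 years (≈1095 days) ✗ → not eligible.
Adoption Assistance — status full-time ✓; service 79 days ≥ 30 days ✓; 37 hrs/wk ≥ 35 ✓; site Tulsa ✗ (not Dayton or Denver) → not eligible.
Equity Grant Program — status full-time ✓; service 79 days < 1 year (≈365 days) ✗ → not eligible.
Dependent Care FSA — service 79 days ≥ 60 days ✓; grade P4 ≥ P4 ✓; site Tulsa ✗ (not Boise, Raleigh, or Fresno) → not eligible.
Flexible Spending Account — status full-time ✓; service 79 days < 5 years (≈1825 days) ✗ → not eligible.
Commuter Stipend — service 79 days < 3 years (≈1095 days) ✗ → not eligible.

None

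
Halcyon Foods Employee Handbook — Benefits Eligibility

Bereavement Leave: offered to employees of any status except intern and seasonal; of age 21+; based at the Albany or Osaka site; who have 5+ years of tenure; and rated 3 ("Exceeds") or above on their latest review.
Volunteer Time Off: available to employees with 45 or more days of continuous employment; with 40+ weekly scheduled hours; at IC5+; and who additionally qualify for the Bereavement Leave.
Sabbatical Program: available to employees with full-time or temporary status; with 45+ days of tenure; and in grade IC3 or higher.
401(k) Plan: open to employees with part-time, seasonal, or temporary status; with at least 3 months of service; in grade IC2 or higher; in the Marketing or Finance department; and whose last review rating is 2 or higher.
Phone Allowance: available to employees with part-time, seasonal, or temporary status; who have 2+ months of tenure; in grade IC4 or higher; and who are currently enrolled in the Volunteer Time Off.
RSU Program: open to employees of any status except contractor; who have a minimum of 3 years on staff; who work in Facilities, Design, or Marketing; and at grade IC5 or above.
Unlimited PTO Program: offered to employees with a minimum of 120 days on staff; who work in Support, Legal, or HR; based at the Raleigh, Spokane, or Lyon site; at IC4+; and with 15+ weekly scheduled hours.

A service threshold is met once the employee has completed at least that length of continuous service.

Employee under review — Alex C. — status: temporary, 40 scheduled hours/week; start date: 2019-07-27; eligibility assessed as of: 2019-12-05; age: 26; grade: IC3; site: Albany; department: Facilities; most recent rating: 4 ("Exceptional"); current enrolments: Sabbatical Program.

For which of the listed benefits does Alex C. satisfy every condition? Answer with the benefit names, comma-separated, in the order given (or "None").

Service from 2019-07-27 to 2019-12-05: 131 days.
Bereavement Leave — status temporary ✓ (not excluded); age 26 ≥ 21 ✓; site Albany ✓; service 131 days < 5 years (≈1825 days) ✗ → not eligible.
Volunteer Time Off — service 131 days ≥ 45 days ✓; 40 hrs/wk ≥ 40 ✓; grade IC3 < IC5 ✗ → not eligible.
Sabbatical Program — status temporary ✓; service 131 days ≥ 45 days ✓; grade IC3 ≥ IC3 ✓ → eligible.
401(k) Plan — status temporary ✓; service 131 days ≥ 3 months (≈90 days) ✓; grade IC3 ≥ IC2 ✓; dept Facilities ✗ → not eligible.
Phone Allowance — status temporary ✓; service 131 days ≥ 2 months (≈60 days) ✓; grade IC3 < IC4 ✗ → not eligible.
RSU Program — status temporary ✓ (not excluded); service 131 days < 3 years (≈1095 days) ✗ → not eligible.
Unlimited PTO Program — service 131 days ≥ 120 days ✓; dept Facilities ✗ → not eligible.

Sabbatical Program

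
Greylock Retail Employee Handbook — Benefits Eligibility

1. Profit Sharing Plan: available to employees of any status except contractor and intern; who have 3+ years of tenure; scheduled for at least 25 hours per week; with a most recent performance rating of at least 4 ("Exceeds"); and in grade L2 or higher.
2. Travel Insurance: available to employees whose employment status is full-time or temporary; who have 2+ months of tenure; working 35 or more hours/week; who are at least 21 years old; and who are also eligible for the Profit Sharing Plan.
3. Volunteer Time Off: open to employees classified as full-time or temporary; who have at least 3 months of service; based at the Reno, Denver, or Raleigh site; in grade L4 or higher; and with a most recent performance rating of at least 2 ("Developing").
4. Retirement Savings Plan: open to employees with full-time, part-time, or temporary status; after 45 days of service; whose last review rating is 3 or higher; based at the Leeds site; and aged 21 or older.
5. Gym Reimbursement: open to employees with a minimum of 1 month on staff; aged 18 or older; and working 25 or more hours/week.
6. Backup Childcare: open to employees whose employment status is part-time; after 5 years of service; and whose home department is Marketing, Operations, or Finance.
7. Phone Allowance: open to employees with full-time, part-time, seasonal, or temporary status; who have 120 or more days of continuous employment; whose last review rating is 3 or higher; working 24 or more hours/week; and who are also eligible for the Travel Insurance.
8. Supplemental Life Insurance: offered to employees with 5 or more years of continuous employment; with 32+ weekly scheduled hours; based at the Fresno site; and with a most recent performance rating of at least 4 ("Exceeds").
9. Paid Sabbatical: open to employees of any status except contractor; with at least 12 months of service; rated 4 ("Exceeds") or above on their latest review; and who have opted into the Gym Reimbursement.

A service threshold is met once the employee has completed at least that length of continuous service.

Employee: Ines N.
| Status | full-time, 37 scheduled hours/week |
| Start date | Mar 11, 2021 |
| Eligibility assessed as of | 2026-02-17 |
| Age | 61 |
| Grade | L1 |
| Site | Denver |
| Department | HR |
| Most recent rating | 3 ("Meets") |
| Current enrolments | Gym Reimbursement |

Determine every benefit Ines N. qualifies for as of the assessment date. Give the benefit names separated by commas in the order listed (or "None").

Service from Mar 11, 2021 to 2026-02-17: 1804 days.
Profit Sharing Plan — status full-time ✓ (not excluded); service 1804 days ≥ 3 years (≈1095 days) ✓; 37 hrs/wk ≥ 25 ✓; rating 3 < 4 ✗ → not eligible.
Travel Insurance — status full-time ✓; service 1804 days ≥ 2 months (≈60 days) ✓; 37 hrs/wk ≥ 35 ✓; age 61 ≥ 21 ✓; not eligible for Profit Sharing Plan ✗ → not eligible.
Volunteer Time Off — status full-time ✓; service 1804 days ≥ 3 months (≈90 days) ✓; site Denver ✓; grade L1 < L4 ✗ → not eligible.
Retirement Savings Plan — status full-time ✓; service 1804 days ≥ 45 days ✓; rating 3 ≥ 3 ✓; site Denver ✗ (not Leeds) → not eligible.
Gym Reimbursement — service 1804 days ≥ 1 month (≈30 days) ✓; age 61 ≥ 18 ✓; 37 hrs/wk ≥ 25 ✓ → eligible.
Backup Childcare — status full-time ✗ (requires part-time) → not eligible.
Phone Allowance — status full-time ✓; service 1804 days ≥ 120 days ✓; rating 3 ≥ 3 ✓; 37 hrs/wk ≥ 24 ✓; not eligible for Travel Insurance ✗ → not eligible.
Supplemental Life Insurance — service 1804 days < 5 years (≈1825 days) ✗ → not eligible.
Paid Sabbatical — status full-time ✓ (not excluded); service 1804 days ≥ 12 months (≈360 days) ✓; rating 3 < 4 ✗ → not eligible.

Gym Reimbursement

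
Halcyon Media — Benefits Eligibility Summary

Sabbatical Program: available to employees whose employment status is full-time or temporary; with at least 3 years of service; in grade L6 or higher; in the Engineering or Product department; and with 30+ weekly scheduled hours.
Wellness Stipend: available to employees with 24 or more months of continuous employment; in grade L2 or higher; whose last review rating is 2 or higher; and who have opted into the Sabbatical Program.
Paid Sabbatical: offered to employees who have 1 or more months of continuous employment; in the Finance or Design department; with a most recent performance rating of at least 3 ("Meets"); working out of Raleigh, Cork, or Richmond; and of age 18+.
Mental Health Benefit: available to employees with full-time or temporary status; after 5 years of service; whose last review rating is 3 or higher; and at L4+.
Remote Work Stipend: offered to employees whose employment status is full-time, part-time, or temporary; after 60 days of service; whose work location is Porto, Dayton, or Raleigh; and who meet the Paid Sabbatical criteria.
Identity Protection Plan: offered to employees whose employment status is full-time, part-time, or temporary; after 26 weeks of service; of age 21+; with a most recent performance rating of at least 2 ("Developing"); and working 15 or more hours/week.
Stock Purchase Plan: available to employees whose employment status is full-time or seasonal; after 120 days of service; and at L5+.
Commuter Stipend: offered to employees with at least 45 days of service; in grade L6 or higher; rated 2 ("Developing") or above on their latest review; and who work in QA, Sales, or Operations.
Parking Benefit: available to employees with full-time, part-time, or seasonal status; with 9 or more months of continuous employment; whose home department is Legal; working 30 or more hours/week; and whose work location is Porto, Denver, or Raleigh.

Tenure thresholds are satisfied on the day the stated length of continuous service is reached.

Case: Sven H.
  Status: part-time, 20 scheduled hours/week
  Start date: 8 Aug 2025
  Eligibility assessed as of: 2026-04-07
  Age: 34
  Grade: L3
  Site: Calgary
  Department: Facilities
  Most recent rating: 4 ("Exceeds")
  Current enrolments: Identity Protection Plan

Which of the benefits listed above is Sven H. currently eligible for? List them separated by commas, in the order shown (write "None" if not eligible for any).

Service from 8 Aug 2025 to 2026-04-07: 242 days.
Sabbatical Program — status part-time ✗ (requires full-time or temporary) → not eligible.
Wellness Stipend — service 242 days < 24 months (≈720 days) ✗ → not eligible.
Paid Sabbatical — service 242 days ≥ 1 month (≈30 days) ✓; dept Facilities ✗ → not eligible.
Mental Health Benefit — status part-time ✗ (requires full-time or temporary) → not eligible.
Remote Work Stipend — status part-time ✓; service 242 days ≥ 60 days ✓; site Calgary ✗ (not Porto, Dayton, or Raleigh) → not eligible.
Identity Protection Plan — status part-time ✓; service 242 days ≥ 26 weeks (≈182 days) ✓; age 34 ≥ 21 ✓; rating 4 ≥ 2 ✓; 20 hrs/wk ≥ 15 ✓ → eligible.
Stock Purchase Plan — status part-time ✗ (requires full-time or seasonal) → not eligible.
Commuter Stipend — service 242 days ≥ 45 days ✓; grade L3 < L6 ✗ → not eligible.
Parking Benefit — status part-time ✓; service 242 days < 9 months (≈270 days) ✗ → not eligible.

Identity Protection Plan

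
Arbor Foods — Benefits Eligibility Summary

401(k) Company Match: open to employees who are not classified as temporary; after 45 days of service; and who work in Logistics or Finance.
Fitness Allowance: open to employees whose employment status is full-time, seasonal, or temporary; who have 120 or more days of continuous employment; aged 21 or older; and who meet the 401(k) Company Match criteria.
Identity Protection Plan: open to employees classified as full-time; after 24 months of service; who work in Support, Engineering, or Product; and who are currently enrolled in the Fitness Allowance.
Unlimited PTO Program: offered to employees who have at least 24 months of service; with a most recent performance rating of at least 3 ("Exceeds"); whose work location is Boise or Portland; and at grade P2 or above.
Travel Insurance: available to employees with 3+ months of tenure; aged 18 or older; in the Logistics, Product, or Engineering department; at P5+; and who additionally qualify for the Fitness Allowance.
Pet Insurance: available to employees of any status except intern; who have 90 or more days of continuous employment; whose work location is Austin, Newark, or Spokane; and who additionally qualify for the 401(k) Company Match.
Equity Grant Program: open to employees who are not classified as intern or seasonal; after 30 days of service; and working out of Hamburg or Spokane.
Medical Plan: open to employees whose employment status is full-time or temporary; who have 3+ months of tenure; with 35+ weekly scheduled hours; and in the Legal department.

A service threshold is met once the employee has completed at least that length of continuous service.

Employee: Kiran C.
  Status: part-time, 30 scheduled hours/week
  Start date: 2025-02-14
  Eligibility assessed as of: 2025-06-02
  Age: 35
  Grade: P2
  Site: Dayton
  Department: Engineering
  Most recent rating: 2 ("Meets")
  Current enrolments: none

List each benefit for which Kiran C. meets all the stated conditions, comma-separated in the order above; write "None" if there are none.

Service from 2025-02-14 to 2025-06-02: 108 days.
401(k) Company Match — status part-time ✓ (not excluded); service 108 days ≥ 45 days ✓; dept Engineering ✗ → not eligible.
Fitness Allowance — status part-time ✗ (requires full-time, seasonal, or temporary) → not eligible.
Identity Protection Plan — status part-time ✗ (requires full-time) → not eligible.
Unlimited PTO Program — service 108 days < 24 months (≈720 days) ✗ → not eligible.
Travel Insurance — service 108 days ≥ 3 months (≈90 days) ✓; age 35 ≥ 18 ✓; dept Engineering ✓; grade P2 < P5 ✗ → not eligible.
Pet Insurance — status part-time ✓ (not excluded); service 108 days ≥ 90 days ✓; site Dayton ✗ (not Austin, Newark, or Spokane) → not eligible.
Equity Grant Program — status part-time ✓ (not excluded); service 108 days ≥ 30 days ✓; site Dayton ✗ (not Hamburg or Spokane) → not eligible.
Medical Plan — status part-time ✗ (requires full-time or temporary) → not eligible.

None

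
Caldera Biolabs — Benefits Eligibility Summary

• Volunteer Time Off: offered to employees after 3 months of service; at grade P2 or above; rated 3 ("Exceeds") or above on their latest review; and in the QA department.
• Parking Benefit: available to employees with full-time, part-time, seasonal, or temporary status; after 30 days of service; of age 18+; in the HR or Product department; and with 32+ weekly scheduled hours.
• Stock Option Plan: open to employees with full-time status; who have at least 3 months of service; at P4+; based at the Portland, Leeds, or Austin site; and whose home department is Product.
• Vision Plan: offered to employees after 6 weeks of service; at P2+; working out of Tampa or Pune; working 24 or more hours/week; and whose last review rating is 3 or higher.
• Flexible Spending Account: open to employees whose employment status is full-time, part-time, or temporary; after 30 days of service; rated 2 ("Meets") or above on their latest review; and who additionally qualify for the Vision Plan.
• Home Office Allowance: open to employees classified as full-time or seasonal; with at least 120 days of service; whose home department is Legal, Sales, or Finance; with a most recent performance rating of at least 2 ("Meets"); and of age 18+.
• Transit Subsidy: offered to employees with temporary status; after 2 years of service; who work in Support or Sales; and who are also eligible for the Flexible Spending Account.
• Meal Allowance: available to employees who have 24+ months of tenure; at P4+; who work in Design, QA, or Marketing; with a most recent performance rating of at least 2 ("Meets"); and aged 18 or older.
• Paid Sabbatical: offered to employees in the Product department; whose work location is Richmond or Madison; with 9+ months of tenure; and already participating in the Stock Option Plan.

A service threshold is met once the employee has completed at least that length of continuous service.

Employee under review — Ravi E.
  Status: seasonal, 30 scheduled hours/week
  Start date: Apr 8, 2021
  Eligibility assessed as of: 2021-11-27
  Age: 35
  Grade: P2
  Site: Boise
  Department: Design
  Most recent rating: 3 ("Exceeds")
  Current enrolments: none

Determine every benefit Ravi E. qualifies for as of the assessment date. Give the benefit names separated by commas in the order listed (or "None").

None

Service from Apr 8, 2021 to 2021-11-27: 233 days.
Volunteer Time Off — service 233 days ≥ 3 months (≈90 days) ✓; grade P2 ≥ P2 ✓; rating 3 ≥ 3 ✓; dept Design ✗ → not eligible.
Parking Benefit — status seasonal ✓; service 233 days ≥ 30 days ✓; age 35 ≥ 18 ✓; dept Design ✗ → not eligible.
Stock Option Plan — status seasonal ✗ (requires full-time) → not eligible.
Vision Plan — service 233 days ≥ 6 weeks (≈42 days) ✓; grade P2 ≥ P2 ✓; site Boise ✗ (not Tampa or Pune) → not eligible.
Flexible Spending Account — status seasonal ✗ (requires full-time, part-time, or temporary) → not eligible.
Home Office Allowance — status seasonal ✓; service 233 days ≥ 120 days ✓; dept Design ✗ → not eligible.
Transit Subsidy — status seasonal ✗ (requires temporary) → not eligible.
Meal Allowance — service 233 days < 24 months (≈720 days) ✗ → not eligible.
Paid Sabbatical — dept Design ✗ → not eligible.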